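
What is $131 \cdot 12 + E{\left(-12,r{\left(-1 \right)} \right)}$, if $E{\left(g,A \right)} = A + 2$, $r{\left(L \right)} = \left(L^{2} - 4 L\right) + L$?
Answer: $1578$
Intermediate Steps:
$r{\left(L \right)} = L^{2} - 3 L$
$E{\left(g,A \right)} = 2 + A$
$131 \cdot 12 + E{\left(-12,r{\left(-1 \right)} \right)} = 131 \cdot 12 + \left(2 - \left(-3 - 1\right)\right) = 1572 + \left(2 - -4\right) = 1572 + \left(2 + 4\right) = 1572 + 6 = 1578$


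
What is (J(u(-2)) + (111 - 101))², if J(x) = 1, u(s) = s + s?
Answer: 121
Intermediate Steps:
u(s) = 2*s
(J(u(-2)) + (111 - 101))² = (1 + (111 - 101))² = (1 + 10)² = 11² = 121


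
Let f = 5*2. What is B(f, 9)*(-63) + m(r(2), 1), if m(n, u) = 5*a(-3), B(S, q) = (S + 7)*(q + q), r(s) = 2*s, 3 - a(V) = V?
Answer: -19248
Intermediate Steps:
a(V) = 3 - V
f = 10
B(S, q) = 2*q*(7 + S) (B(S, q) = (7 + S)*(2*q) = 2*q*(7 + S))
m(n, u) = 30 (m(n, u) = 5*(3 - 1*(-3)) = 5*(3 + 3) = 5*6 = 30)
B(f, 9)*(-63) + m(r(2), 1) = (2*9*(7 + 10))*(-63) + 30 = (2*9*17)*(-63) + 30 = 306*(-63) + 30 = -19278 + 30 = -19248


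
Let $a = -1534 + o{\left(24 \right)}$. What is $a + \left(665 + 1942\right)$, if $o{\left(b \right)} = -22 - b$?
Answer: $1027$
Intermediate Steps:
$a = -1580$ ($a = -1534 - 46 = -1580$)
$a + \left(665 + 1942\right) = -1580 + \left(665 + 1942\right) = -1580 + 2607 = 1027$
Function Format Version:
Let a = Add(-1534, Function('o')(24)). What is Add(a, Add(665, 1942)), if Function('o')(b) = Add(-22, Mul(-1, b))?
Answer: 1027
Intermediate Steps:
a = -1580 (a = Add(-1534, Add(-22, Mul(-1, 24))) = Add(-1534, Add(-22, -24)) = Add(-1534, -46) = -1580)
Add(a, Add(665, 1942)) = Add(-1580, Add(665, 1942)) = Add(-1580, 2607) = 1027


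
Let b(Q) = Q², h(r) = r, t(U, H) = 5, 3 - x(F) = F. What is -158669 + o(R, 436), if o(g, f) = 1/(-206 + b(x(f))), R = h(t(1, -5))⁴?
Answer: -29716006326/187283 ≈ -1.5867e+5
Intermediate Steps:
x(F) = 3 - F
R = 625 (R = 5⁴ = 625)
o(g, f) = 1/(-206 + (3 - f)²)
-158669 + o(R, 436) = -158669 + 1/(-206 + (-3 + 436)²) = -158669 + 1/(-206 + 433²) = -158669 + 1/(-206 + 187489) = -158669 + 1/187283 = -29716006326/187283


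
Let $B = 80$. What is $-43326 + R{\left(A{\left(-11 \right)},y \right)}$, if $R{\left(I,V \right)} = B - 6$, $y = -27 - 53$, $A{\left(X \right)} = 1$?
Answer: $-43252$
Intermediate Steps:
$y = -80$
$R{\left(I,V \right)} = 74$ ($R{\left(I,V \right)} = 80 - 6 = 74$)
$-43326 + R{\left(A{\left(-11 \right)},y \right)} = -43326 + 74 = -43252$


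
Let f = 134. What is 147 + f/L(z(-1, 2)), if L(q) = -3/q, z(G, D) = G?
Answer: 575/3 ≈ 191.67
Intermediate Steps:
147 + f/L(z(-1, 2)) = 147 + 134/((-3/(-1))) = 147 + 134/((-3*(-1))) = 147 + 134/3 = 575/3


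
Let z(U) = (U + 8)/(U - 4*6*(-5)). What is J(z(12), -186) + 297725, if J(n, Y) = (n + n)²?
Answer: 324222625/1089 ≈ 2.9773e+5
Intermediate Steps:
z(U) = (8 + U)/(120 + U) (z(U) = (8 + U)/(U - 24*(-5)) = (8 + U)/(U + 120) = (8 + U)/(120 + U))
J(n, Y) = 4*n² (J(n, Y) = (2*n)² = 4*n²)
J(z(12), -186) + 297725 = 4*((8 + 12)/(120 + 12))² + 297725 = 4*(20/132)² + 297725 = 4*((1/132)*20)² + 297725 = 4*(5/33)² + 297725 = 4*(25/1089) + 297725 = 100/1089 + 297725 = 324222625/1089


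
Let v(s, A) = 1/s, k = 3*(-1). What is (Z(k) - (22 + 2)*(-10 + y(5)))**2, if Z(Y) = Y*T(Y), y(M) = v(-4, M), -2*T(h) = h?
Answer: 233289/4 ≈ 58322.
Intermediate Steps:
k = -3
T(h) = -h/2
y(M) = -1/4 (y(M) = 1/(-4) = -1/4)
Z(Y) = -Y**2/2 (Z(Y) = Y*(-Y/2) = -Y**2/2)
(Z(k) - (22 + 2)*(-10 + y(5)))**2 = (-1/2*(-3)**2 - (22 + 2)*(-10 - 1/4))**2 = (-1/2*9 - 24*(-41)/4)**2 = (-9/2 - 1*(-246))**2 = (-9/2 + 246)**2 = (483/2)**2 = 233289/4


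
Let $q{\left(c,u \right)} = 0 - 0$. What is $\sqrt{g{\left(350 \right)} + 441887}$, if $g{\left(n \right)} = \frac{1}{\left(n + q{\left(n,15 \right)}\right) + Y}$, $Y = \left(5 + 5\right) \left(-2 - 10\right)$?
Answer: $\frac{\sqrt{23375822530}}{230} \approx 664.75$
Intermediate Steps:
$q{\left(c,u \right)} = 0$ ($q{\left(c,u \right)} = 0 + 0 = 0$)
$Y = -120$ ($Y = 10 \left(-12\right) = -120$)
$g{\left(n \right)} = \frac{1}{-120 + n}$ ($g{\left(n \right)} = \frac{1}{\left(n + 0\right) - 120} = \frac{1}{n - 120} = \frac{1}{-120 + n}$)
$\sqrt{g{\left(350 \right)} + 441887} = \sqrt{\frac{1}{-120 + 350} + 441887} = \sqrt{\frac{1}{230} + 441887} = \sqrt{\frac{101634011}{230}} = \frac{\sqrt{23375822530}}{230}$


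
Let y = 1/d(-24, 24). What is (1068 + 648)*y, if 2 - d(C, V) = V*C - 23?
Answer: 1716/601 ≈ 2.8552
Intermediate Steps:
d(C, V) = 25 - C*V (d(C, V) = 2 - (V*C - 23) = 2 - (C*V - 23) = 2 - (-23 + C*V) = 2 + (23 - C*V) = 25 - C*V)
y = 1/601 (y = 1/(25 - 1*(-24)*24) = 1/(25 + 576) = 1/601 ≈ 0.0016639)
(1068 + 648)*y = (1068 + 648)*(1/601) = 1716*(1/601) = 1716/601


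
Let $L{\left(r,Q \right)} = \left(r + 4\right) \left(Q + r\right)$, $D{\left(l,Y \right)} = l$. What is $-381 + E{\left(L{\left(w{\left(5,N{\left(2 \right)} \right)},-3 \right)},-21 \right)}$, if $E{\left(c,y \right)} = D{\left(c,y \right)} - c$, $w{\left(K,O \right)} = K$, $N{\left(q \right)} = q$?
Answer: $-381$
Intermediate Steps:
$L{\left(r,Q \right)} = \left(4 + r\right) \left(Q + r\right)$
$E{\left(c,y \right)} = 0$ ($E{\left(c,y \right)} = c - c = 0$)
$-381 + E{\left(L{\left(w{\left(5,N{\left(2 \right)} \right)},-3 \right)},-21 \right)} = -381 + 0 = -381$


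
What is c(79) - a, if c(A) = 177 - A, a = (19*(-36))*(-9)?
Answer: -6058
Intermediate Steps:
a = 6156 (a = -684*(-9) = 6156)
c(79) - a = (177 - 1*79) - 1*6156 = (177 - 79) - 6156 = 98 - 6156 = -6058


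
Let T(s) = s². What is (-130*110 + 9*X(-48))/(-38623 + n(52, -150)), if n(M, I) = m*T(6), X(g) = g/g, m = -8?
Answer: 14291/38911 ≈ 0.36727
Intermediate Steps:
X(g) = 1
n(M, I) = -288 (n(M, I) = -8*6² = -8*36 = -288)
(-130*110 + 9*X(-48))/(-38623 + n(52, -150)) = (-130*110 + 9*1)/(-38623 - 288) = (-14300 + 9)/(-38911) = -14291*(-1/38911) = 14291/38911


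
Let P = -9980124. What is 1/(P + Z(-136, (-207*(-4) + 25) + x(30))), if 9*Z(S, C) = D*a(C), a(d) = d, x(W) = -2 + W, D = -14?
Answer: -9/89833450 ≈ -1.0019e-7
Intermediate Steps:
Z(S, C) = -14*C/9 (Z(S, C) = (-14*C)/9 = -14*C/9)
1/(P + Z(-136, (-207*(-4) + 25) + x(30))) = 1/(-9980124 - 14*((-207*(-4) + 25) + (-2 + 30))/9) = 1/(-9980124 - 14*((828 + 25) + 28)/9) = 1/(-9980124 - 14*(853 + 28)/9) = 1/(-9980124 - 14/9*881) = 1/(-9980124 - 12334/9) = 1/(-89833450/9) = -9/89833450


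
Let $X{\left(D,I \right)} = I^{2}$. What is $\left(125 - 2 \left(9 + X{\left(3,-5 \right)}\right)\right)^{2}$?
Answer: $3249$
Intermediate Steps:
$\left(125 - 2 \left(9 + X{\left(3,-5 \right)}\right)\right)^{2} = \left(125 - 2 \left(9 + \left(-5\right)^{2}\right)\right)^{2} = \left(125 - 2 \left(9 + 25\right)\right)^{2} = \left(125 - 68\right)^{2} = 57^{2} = 3249$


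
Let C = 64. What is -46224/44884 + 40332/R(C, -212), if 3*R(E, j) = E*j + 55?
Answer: -1513852344/151629373 ≈ -9.9839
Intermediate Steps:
R(E, j) = 55/3 + E*j/3 (R(E, j) = (E*j + 55)/3 = (55 + E*j)/3 = 55/3 + E*j/3)
-46224/44884 + 40332/R(C, -212) = -46224/44884 + 40332/(55/3 + (⅓)*64*(-212)) = -46224*1/44884 + 40332/(55/3 - 13568/3) = -11556/11221 + 40332/(-13513/3) = -11556/11221 + 40332*(-3/13513) = -11556/11221 - 120996/13513 = -1513852344/151629373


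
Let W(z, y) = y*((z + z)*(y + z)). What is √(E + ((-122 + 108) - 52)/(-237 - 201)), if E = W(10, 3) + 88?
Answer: 65*√1095/73 ≈ 29.464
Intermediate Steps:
W(z, y) = 2*y*z*(y + z) (W(z, y) = y*((2*z)*(y + z)) = y*(2*z*(y + z)) = 2*y*z*(y + z))
E = 868 (E = 2*3*10*(3 + 10) + 88 = 2*3*10*13 + 88 = 780 + 88 = 868)
√(E + ((-122 + 108) - 52)/(-237 - 201)) = √(868 + ((-122 + 108) - 52)/(-237 - 201)) = √(868 + (-14 - 52)/(-438)) = √(868 - 66*(-1/438)) = √(868 + 11/73) = √(63375/73) = 65*√1095/73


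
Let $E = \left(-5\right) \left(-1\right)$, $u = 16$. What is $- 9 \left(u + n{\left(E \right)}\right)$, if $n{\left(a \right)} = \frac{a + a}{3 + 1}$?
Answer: $- \frac{333}{2} \approx -166.5$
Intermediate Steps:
$E = 5$
$n{\left(a \right)} = \frac{a}{2}$ ($n{\left(a \right)} = \frac{2 a}{4} = 2 a \frac{1}{4} = \frac{a}{2}$)
$- 9 \left(u + n{\left(E \right)}\right) = - 9 \left(16 + \frac{1}{2} \cdot 5\right) = - 9 \left(16 + \frac{5}{2}\right) = \left(-9\right) \frac{37}{2} = - \frac{333}{2}$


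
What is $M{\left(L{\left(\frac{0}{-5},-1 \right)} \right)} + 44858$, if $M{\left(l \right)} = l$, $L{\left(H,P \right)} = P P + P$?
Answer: $44858$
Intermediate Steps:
$L{\left(H,P \right)} = P + P^{2}$ ($L{\left(H,P \right)} = P^{2} + P = P + P^{2}$)
$M{\left(L{\left(\frac{0}{-5},-1 \right)} \right)} + 44858 = - (1 - 1) + 44858 = \left(-1\right) 0 + 44858 = 0 + 44858 = 44858$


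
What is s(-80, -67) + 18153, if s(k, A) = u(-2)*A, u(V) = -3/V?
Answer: 36105/2 ≈ 18053.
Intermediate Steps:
s(k, A) = 3*A/2 (s(k, A) = (-3/(-2))*A = (-3*(-½))*A = 3*A/2)
s(-80, -67) + 18153 = (3/2)*(-67) + 18153 = -201/2 + 18153 = 36105/2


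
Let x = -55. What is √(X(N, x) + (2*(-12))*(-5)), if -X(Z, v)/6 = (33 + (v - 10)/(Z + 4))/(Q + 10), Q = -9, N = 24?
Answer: I*√12558/14 ≈ 8.0045*I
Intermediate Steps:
X(Z, v) = -198 - 6*(-10 + v)/(4 + Z) (X(Z, v) = -6*(33 + (v - 10)/(Z + 4))/(-9 + 10) = -6*(33 + (-10 + v)/(4 + Z))/1 = -6*(33 + (-10 + v)/(4 + Z)) = -198 - 6*(-10 + v)/(4 + Z))
√(X(N, x) + (2*(-12))*(-5)) = √(6*(-122 - 1*(-55) - 33*24)/(4 + 24) + (2*(-12))*(-5)) = √(6*(-122 + 55 - 792)/28 - 24*(-5)) = √(6*(1/28)*(-859) + 120) = √(-2577/14 + 120) = √(-897/14) = I*√12558/14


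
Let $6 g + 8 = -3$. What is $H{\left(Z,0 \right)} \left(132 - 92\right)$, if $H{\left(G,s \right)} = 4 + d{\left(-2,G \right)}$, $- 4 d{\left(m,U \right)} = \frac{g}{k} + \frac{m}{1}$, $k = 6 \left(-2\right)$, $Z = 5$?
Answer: $\frac{6425}{36} \approx 178.47$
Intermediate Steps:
$k = -12$
$g = - \frac{11}{6}$ ($g = - \frac{4}{3} + \frac{1}{6} \left(-3\right) = - \frac{4}{3} - \frac{1}{2} = - \frac{11}{6} \approx -1.8333$)
$d{\left(m,U \right)} = - \frac{11}{288} - \frac{m}{4}$ ($d{\left(m,U \right)} = - \frac{- \frac{11}{6 \left(-12\right)} + \frac{m}{1}}{4} = - \frac{\left(- \frac{11}{6}\right) \left(- \frac{1}{12}\right) + m 1}{4} = - \frac{\frac{11}{72} + m}{4} = - \frac{11}{288} - \frac{m}{4}$)
$H{\left(G,s \right)} = \frac{1285}{288}$ ($H{\left(G,s \right)} = 4 - - \frac{133}{288} = 4 + \left(- \frac{11}{288} + \frac{1}{2}\right) = 4 + \frac{133}{288} = \frac{1285}{288}$)
$H{\left(Z,0 \right)} \left(132 - 92\right) = \frac{1285 \left(132 - 92\right)}{288} = \frac{1285}{288} \cdot 40 = \frac{6425}{36}$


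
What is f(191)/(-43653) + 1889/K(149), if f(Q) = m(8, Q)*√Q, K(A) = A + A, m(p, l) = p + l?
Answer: 1889/298 - 199*√191/43653 ≈ 6.2759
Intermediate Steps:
m(p, l) = l + p
K(A) = 2*A
f(Q) = √Q*(8 + Q) (f(Q) = (Q + 8)*√Q = (8 + Q)*√Q = √Q*(8 + Q))
f(191)/(-43653) + 1889/K(149) = (√191*(8 + 191))/(-43653) + 1889/((2*149)) = (√191*199)*(-1/43653) + 1889/298 = (199*√191)*(-1/43653) + 1889*(1/298) = -199*√191/43653 + 1889/298 = 1889/298 - 199*√191/43653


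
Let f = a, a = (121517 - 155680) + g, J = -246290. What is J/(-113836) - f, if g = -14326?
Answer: 2760020047/56918 ≈ 48491.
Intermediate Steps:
a = -48489 (a = (121517 - 155680) - 14326 = -34163 - 14326 = -48489)
f = -48489
J/(-113836) - f = -246290/(-113836) - 1*(-48489) = -246290*(-1/113836) + 48489 = 123145/56918 + 48489 = 2760020047/56918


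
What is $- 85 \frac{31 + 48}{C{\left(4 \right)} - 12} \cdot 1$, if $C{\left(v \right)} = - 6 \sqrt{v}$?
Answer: $\frac{6715}{24} \approx 279.79$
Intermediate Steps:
$- 85 \frac{31 + 48}{C{\left(4 \right)} - 12} \cdot 1 = - 85 \frac{31 + 48}{- 6 \sqrt{4} - 12} \cdot 1 = - 85 \frac{79}{\left(-6\right) 2 - 12} \cdot 1 = - 85 \frac{79}{-12 - 12} \cdot 1 = - 85 \frac{79}{-24} \cdot 1 = - 85 \cdot 79 \left(- \frac{1}{24}\right) 1 = \left(-85\right) \left(- \frac{79}{24}\right) 1 = \frac{6715}{24} \cdot 1 = \frac{6715}{24}$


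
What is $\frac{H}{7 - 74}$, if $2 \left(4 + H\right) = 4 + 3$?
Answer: $\frac{1}{134} \approx 0.0074627$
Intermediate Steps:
$H = - \frac{1}{2}$ ($H = -4 + \frac{4 + 3}{2} = -4 + \frac{1}{2} \cdot 7 = -4 + \frac{7}{2} = - \frac{1}{2} \approx -0.5$)
$\frac{H}{7 - 74} = - \frac{1}{2 \left(7 - 74\right)} = - \frac{1}{2 \left(-67\right)} = \left(- \frac{1}{2}\right) \left(- \frac{1}{67}\right) = \frac{1}{134}$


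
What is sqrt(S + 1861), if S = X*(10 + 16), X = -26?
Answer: sqrt(1185) ≈ 34.424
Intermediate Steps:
S = -676 (S = -26*(10 + 16) = -26*26 = -676)
sqrt(S + 1861) = sqrt(-676 + 1861) = sqrt(1185)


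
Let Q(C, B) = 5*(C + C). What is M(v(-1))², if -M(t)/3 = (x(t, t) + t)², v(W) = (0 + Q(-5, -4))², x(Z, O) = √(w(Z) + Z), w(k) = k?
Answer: 353250225000000 + 28147500000000*√2 ≈ 3.9306e+14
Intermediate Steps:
Q(C, B) = 10*C (Q(C, B) = 5*(2*C) = 10*C)
x(Z, O) = √2*√Z (x(Z, O) = √(Z + Z) = √(2*Z) = √2*√Z)
v(W) = 2500 (v(W) = (0 + 10*(-5))² = (0 - 50)² = (-50)² = 2500)
M(t) = -3*(t + √2*√t)² (M(t) = -3*(√2*√t + t)² = -3*(t + √2*√t)²)
M(v(-1))² = (-3*(2500 + √2*√2500)²)² = (-3*(2500 + √2*50)²)² = (-3*(2500 + 50*√2)²)² = 9*(2500 + 50*√2)⁴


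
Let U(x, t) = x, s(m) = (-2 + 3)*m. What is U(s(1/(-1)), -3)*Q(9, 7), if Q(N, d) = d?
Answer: -7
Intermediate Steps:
s(m) = m (s(m) = 1*m = m)
U(s(1/(-1)), -3)*Q(9, 7) = 7/(-1) = -1*7 = -7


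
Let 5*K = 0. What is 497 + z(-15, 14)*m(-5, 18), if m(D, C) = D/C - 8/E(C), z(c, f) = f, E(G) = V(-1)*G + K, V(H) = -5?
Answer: 22246/45 ≈ 494.36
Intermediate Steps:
K = 0 (K = (⅕)*0 = 0)
E(G) = -5*G (E(G) = -5*G + 0 = -5*G)
m(D, C) = 8/(5*C) + D/C (m(D, C) = D/C - 8*(-1/(5*C)) = D/C - (-8)/(5*C) = D/C + 8/(5*C) = 8/(5*C) + D/C)
497 + z(-15, 14)*m(-5, 18) = 497 + 14*((8/5 - 5)/18) = 497 + 14*((1/18)*(-17/5)) = 497 + 14*(-17/90) = 497 - 119/45 = 22246/45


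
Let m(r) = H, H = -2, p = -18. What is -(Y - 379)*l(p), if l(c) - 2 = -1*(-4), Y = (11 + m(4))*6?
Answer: 1950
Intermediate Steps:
m(r) = -2
Y = 54 (Y = (11 - 2)*6 = 9*6 = 54)
l(c) = 6 (l(c) = 2 - 1*(-4) = 2 + 4 = 6)
-(Y - 379)*l(p) = -(54 - 379)*6 = -(-325)*6 = -1*(-1950) = 1950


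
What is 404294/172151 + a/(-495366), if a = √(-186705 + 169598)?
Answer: 404294/172151 - I*√17107/495366 ≈ 2.3485 - 0.00026403*I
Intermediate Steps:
a = I*√17107 (a = √(-17107) = I*√17107 ≈ 130.79*I)
404294/172151 + a/(-495366) = 404294/172151 + (I*√17107)/(-495366) = 404294*(1/172151) + (I*√17107)*(-1/495366) = 404294/172151 - I*√17107/495366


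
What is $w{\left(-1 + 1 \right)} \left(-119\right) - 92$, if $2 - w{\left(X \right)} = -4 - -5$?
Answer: $-211$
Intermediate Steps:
$w{\left(X \right)} = 1$ ($w{\left(X \right)} = 2 - \left(-4 - -5\right) = 2 - \left(-4 + 5\right) = 2 - 1 = 1$)
$w{\left(-1 + 1 \right)} \left(-119\right) - 92 = 1 \left(-119\right) - 92 = -119 - 92 = -211$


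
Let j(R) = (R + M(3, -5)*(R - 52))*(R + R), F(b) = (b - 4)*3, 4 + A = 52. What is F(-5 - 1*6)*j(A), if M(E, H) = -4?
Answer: -276480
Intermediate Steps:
A = 48 (A = -4 + 52 = 48)
F(b) = -12 + 3*b (F(b) = (-4 + b)*3 = -12 + 3*b)
j(R) = 2*R*(208 - 3*R) (j(R) = (R - 4*(R - 52))*(R + R) = (R - 4*(-52 + R))*(2*R) = (R + (208 - 4*R))*(2*R) = (208 - 3*R)*(2*R) = 2*R*(208 - 3*R))
F(-5 - 1*6)*j(A) = (-12 + 3*(-5 - 1*6))*(2*48*(208 - 3*48)) = (-12 + 3*(-5 - 6))*(2*48*(208 - 144)) = (-12 + 3*(-11))*(2*48*64) = (-12 - 33)*6144 = -45*6144 = -276480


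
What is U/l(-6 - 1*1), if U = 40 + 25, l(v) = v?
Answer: -65/7 ≈ -9.2857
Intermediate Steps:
U = 65
U/l(-6 - 1*1) = 65/(-6 - 1*1) = 65/(-6 - 1) = 65/(-7) = -⅐*65 = -65/7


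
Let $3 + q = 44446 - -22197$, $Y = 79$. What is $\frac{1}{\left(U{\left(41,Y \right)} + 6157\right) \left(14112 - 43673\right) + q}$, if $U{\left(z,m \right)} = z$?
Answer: $- \frac{1}{183152438} \approx -5.4599 \cdot 10^{-9}$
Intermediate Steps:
$q = 66640$ ($q = -3 + \left(44446 - -22197\right) = -3 + \left(44446 + 22197\right) = -3 + 66643 = 66640$)
$\frac{1}{\left(U{\left(41,Y \right)} + 6157\right) \left(14112 - 43673\right) + q} = \frac{1}{\left(41 + 6157\right) \left(14112 - 43673\right) + 66640} = \frac{1}{6198 \left(-29561\right) + 66640} = \frac{1}{-183219078 + 66640} = \frac{1}{-183152438} = - \frac{1}{183152438}$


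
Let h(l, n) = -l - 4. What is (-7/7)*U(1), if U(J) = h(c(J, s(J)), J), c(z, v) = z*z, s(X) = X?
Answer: 5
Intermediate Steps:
c(z, v) = z**2
h(l, n) = -4 - l
U(J) = -4 - J**2
(-7/7)*U(1) = (-7/7)*(-4 - 1*1**2) = ((1/7)*(-7))*(-4 - 1*1) = -(-4 - 1) = -1*(-5) = 5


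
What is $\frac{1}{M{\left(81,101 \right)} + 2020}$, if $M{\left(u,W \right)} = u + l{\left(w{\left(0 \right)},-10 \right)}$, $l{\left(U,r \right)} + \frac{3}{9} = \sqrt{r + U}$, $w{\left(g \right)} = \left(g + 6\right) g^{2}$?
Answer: $\frac{9453}{19857647} - \frac{9 i \sqrt{10}}{39715294} \approx 0.00047604 - 7.1661 \cdot 10^{-7} i$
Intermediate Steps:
$w{\left(g \right)} = g^{2} \left(6 + g\right)$ ($w{\left(g \right)} = \left(6 + g\right) g^{2} = g^{2} \left(6 + g\right)$)
$l{\left(U,r \right)} = - \frac{1}{3} + \sqrt{U + r}$ ($l{\left(U,r \right)} = - \frac{1}{3} + \sqrt{r + U} = - \frac{1}{3} + \sqrt{U + r}$)
$M{\left(u,W \right)} = - \frac{1}{3} + u + i \sqrt{10}$ ($M{\left(u,W \right)} = u - \left(\frac{1}{3} - \sqrt{0^{2} \left(6 + 0\right) - 10}\right) = u - \left(\frac{1}{3} - \sqrt{0 \cdot 6 - 10}\right) = u - \left(\frac{1}{3} - \sqrt{0 - 10}\right) = u - \left(\frac{1}{3} - \sqrt{-10}\right) = u - \left(\frac{1}{3} - i \sqrt{10}\right) = - \frac{1}{3} + u + i \sqrt{10}$)
$\frac{1}{M{\left(81,101 \right)} + 2020} = \frac{1}{\left(- \frac{1}{3} + 81 + i \sqrt{10}\right) + 2020} = \frac{1}{\left(\frac{242}{3} + i \sqrt{10}\right) + 2020} = \frac{1}{\frac{6302}{3} + i \sqrt{10}}$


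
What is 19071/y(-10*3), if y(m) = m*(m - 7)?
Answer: 6357/370 ≈ 17.181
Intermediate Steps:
y(m) = m*(-7 + m)
19071/y(-10*3) = 19071/(((-10*3)*(-7 - 10*3))) = 19071/((-30*(-7 - 30))) = 19071/((-30*(-37))) = 19071/1110 = 19071*(1/1110) = 6357/370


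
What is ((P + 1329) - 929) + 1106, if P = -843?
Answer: 663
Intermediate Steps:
((P + 1329) - 929) + 1106 = ((-843 + 1329) - 929) + 1106 = (486 - 929) + 1106 = -443 + 1106 = 663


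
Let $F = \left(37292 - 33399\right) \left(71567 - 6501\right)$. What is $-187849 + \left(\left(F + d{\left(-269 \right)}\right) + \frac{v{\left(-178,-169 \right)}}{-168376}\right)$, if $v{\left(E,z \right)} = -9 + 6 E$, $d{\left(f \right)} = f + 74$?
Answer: $\frac{42618305017221}{168376} \approx 2.5311 \cdot 10^{8}$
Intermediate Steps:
$d{\left(f \right)} = 74 + f$
$F = 253301938$ ($F = 3893 \cdot 65066 = 253301938$)
$-187849 + \left(\left(F + d{\left(-269 \right)}\right) + \frac{v{\left(-178,-169 \right)}}{-168376}\right) = -187849 + \left(\left(253301938 + \left(74 - 269\right)\right) + \frac{-9 + 6 \left(-178\right)}{-168376}\right) = -187849 + \left(\left(253301938 - 195\right) + \left(-9 - 1068\right) \left(- \frac{1}{168376}\right)\right) = -187849 + \left(253301743 - - \frac{1077}{168376}\right) = -187849 + \left(253301743 + \frac{1077}{168376}\right) = -187849 + \frac{42649934280445}{168376} = \frac{42618305017221}{168376}$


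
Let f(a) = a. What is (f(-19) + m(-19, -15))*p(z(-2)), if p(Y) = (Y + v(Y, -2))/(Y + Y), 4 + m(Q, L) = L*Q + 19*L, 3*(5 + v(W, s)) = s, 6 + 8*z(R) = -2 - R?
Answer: -1771/18 ≈ -98.389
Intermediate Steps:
z(R) = -1 - R/8 (z(R) = -¾ + (-2 - R)/8 = -¾ + (-¼ - R/8) = -1 - R/8)
v(W, s) = -5 + s/3
m(Q, L) = -4 + 19*L + L*Q (m(Q, L) = -4 + (L*Q + 19*L) = -4 + (19*L + L*Q) = -4 + 19*L + L*Q)
p(Y) = (-17/3 + Y)/(2*Y) (p(Y) = (Y + (-5 + (⅓)*(-2)))/(Y + Y) = (Y + (-5 - ⅔))/((2*Y)) = (Y - 17/3)*(1/(2*Y)) = (-17/3 + Y)*(1/(2*Y)) = (-17/3 + Y)/(2*Y))
(f(-19) + m(-19, -15))*p(z(-2)) = (-19 + (-4 + 19*(-15) - 15*(-19)))*((-17 + 3*(-1 - ⅛*(-2)))/(6*(-1 - ⅛*(-2)))) = (-19 + (-4 - 285 + 285))*((-17 + 3*(-1 + ¼))/(6*(-1 + ¼))) = (-19 - 4)*((-17 + 3*(-¾))/(6*(-¾))) = -23*(-4)*(-17 - 9/4)/(6*3) = -23*(-4)*(-77)/(6*3*4) = -23*77/18 = -1771/18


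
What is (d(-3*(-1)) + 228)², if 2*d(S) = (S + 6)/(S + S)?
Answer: 837225/16 ≈ 52327.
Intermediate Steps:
d(S) = (6 + S)/(4*S) (d(S) = ((S + 6)/(S + S))/2 = ((6 + S)/((2*S)))/2 = ((6 + S)*(1/(2*S)))/2 = ((6 + S)/(2*S))/2 = (6 + S)/(4*S))
(d(-3*(-1)) + 228)² = ((6 - 3*(-1))/(4*((-3*(-1)))) + 228)² = ((¼)*(6 + 3)/3 + 228)² = ((¼)*(⅓)*9 + 228)² = (¾ + 228)² = (915/4)² = 837225/16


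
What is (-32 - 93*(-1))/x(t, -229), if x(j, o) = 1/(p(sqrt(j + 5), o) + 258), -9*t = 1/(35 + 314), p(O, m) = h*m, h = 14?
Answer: -179828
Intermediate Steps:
p(O, m) = 14*m
t = -1/3141 (t = -1/(9*(35 + 314)) = -1/9/349 = -1/9*1/349 = -1/3141 ≈ -0.00031837)
x(j, o) = 1/(258 + 14*o) (x(j, o) = 1/(14*o + 258) = 1/(258 + 14*o))
(-32 - 93*(-1))/x(t, -229) = (-32 - 93*(-1))/((1/(2*(129 + 7*(-229))))) = (-32 + 93)/((1/(2*(129 - 1603)))) = 61/(((1/2)/(-1474))) = 61/(((1/2)*(-1/1474))) = 61/(-1/2948) = 61*(-2948) = -179828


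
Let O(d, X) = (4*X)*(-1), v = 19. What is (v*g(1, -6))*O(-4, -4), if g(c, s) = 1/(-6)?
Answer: -152/3 ≈ -50.667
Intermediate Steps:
g(c, s) = -1/6 (g(c, s) = 1*(-1/6) = -1/6)
O(d, X) = -4*X
(v*g(1, -6))*O(-4, -4) = (19*(-1/6))*(-4*(-4)) = -19/6*16 = -152/3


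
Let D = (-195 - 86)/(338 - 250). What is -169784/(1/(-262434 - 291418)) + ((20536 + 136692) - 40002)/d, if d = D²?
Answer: 7425114964159392/78961 ≈ 9.4035e+10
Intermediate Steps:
D = -281/88 ≈ -3.1932
d = 78961/7744 (d = (-281/88)² = 78961/7744 ≈ 10.196)
-169784/(1/(-262434 - 291418)) + ((20536 + 136692) - 40002)/d = -169784/(1/(-262434 - 291418)) + ((20536 + 136692) - 40002)/(78961/7744) = -169784/(1/(-553852)) + (157228 - 40002)*(7744/78961) = -169784/(-1/553852) + 117226*(7744/78961) = -169784*(-553852) + 907798144/78961 = 94035207968 + 907798144/78961 = 7425114964159392/78961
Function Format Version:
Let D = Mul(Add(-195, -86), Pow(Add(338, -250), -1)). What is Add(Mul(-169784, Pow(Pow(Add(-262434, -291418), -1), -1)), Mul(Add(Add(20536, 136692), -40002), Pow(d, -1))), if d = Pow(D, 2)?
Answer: Rational(7425114964159392, 78961) ≈ 9.4035e+10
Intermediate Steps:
D = Rational(-281, 88) (D = Mul(-281, Pow(88, -1)) = Mul(-281, Rational(1, 88)) = Rational(-281, 88) ≈ -3.1932)
d = Rational(78961, 7744) (d = Pow(Rational(-281, 88), 2) = Rational(78961, 7744) ≈ 10.196)
Add(Mul(-169784, Pow(Pow(Add(-262434, -291418), -1), -1)), Mul(Add(Add(20536, 136692), -40002), Pow(d, -1))) = Add(Mul(-169784, Pow(Pow(Add(-262434, -291418), -1), -1)), Mul(Add(Add(20536, 136692), -40002), Pow(Rational(78961, 7744), -1))) = Add(Mul(-169784, Pow(Pow(-553852, -1), -1)), Mul(Add(157228, -40002), Rational(7744, 78961))) = Add(Mul(-169784, Pow(Rational(-1, 553852), -1)), Mul(117226, Rational(7744, 78961))) = Add(Mul(-169784, -553852), Rational(907798144, 78961)) = Add(94035207968, Rational(907798144, 78961)) = Rational(7425114964159392, 78961)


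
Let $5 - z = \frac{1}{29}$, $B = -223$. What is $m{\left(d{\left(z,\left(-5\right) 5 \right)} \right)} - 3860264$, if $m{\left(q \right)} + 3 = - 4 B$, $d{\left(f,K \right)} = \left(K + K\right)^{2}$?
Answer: $-3859375$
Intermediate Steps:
$z = \frac{144}{29}$ ($z = 5 - \frac{1}{29} = \frac{144}{29} \approx 4.9655$)
$d{\left(f,K \right)} = 4 K^{2}$ ($d{\left(f,K \right)} = \left(2 K\right)^{2} = 4 K^{2}$)
$m{\left(q \right)} = 889$ ($m{\left(q \right)} = -3 - -892 = -3 + 892 = 889$)
$m{\left(d{\left(z,\left(-5\right) 5 \right)} \right)} - 3860264 = 889 - 3860264 = -3859375$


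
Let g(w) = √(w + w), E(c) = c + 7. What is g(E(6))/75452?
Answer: √26/75452 ≈ 6.7580e-5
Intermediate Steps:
E(c) = 7 + c
g(w) = √2*√w (g(w) = √(2*w) = √2*√w)
g(E(6))/75452 = (√2*√(7 + 6))/75452 = (√2*√13)*(1/75452) = √26*(1/75452) = √26/75452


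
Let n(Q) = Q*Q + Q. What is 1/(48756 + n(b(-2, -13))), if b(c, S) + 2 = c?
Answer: 1/48768 ≈ 2.0505e-5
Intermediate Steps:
b(c, S) = -2 + c
n(Q) = Q + Q² (n(Q) = Q² + Q = Q + Q²)
1/(48756 + n(b(-2, -13))) = 1/(48756 + (-2 - 2)*(1 + (-2 - 2))) = 1/(48756 - 4*(1 - 4)) = 1/(48756 - 4*(-3)) = 1/(48756 + 12) = 1/48768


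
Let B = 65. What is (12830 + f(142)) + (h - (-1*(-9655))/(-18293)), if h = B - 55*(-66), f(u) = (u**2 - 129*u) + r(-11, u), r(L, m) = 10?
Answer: 336253288/18293 ≈ 18382.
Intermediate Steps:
f(u) = 10 + u**2 - 129*u (f(u) = (u**2 - 129*u) + 10 = 10 + u**2 - 129*u)
h = 3695 (h = 65 - 55*(-66) = 65 + 3630 = 3695)
(12830 + f(142)) + (h - (-1*(-9655))/(-18293)) = (12830 + (10 + 142**2 - 129*142)) + (3695 - (-1*(-9655))/(-18293)) = (12830 + (10 + 20164 - 18318)) + (3695 - 9655*(-1)/18293) = (12830 + 1856) + (3695 - 1*(-9655/18293)) = 14686 + (3695 + 9655/18293) = 14686 + 67602290/18293 = 336253288/18293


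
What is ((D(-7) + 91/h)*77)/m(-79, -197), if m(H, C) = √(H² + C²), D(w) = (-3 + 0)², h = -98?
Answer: 1243*√1802/18020 ≈ 2.9282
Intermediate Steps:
D(w) = 9 (D(w) = (-3)² = 9)
m(H, C) = √(C² + H²)
((D(-7) + 91/h)*77)/m(-79, -197) = ((9 + 91/(-98))*77)/(√((-197)² + (-79)²)) = ((9 + 91*(-1/98))*77)/(√(38809 + 6241)) = ((9 - 13/14)*77)/(√45050) = ((113/14)*77)/((5*√1802)) = 1243*(√1802/9010)/2 = 1243*√1802/18020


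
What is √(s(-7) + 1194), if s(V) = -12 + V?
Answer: 5*√47 ≈ 34.278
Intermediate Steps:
√(s(-7) + 1194) = √((-12 - 7) + 1194) = √(-19 + 1194) = √1175 = 5*√47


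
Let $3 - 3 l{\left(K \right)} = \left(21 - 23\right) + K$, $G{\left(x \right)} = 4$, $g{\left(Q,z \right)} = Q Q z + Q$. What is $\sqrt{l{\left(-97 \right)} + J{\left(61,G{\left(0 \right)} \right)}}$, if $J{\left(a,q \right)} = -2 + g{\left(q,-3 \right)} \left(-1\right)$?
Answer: $2 \sqrt{19} \approx 8.7178$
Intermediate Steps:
$g{\left(Q,z \right)} = Q + z Q^{2}$ ($g{\left(Q,z \right)} = Q^{2} z + Q = z Q^{2} + Q = Q + z Q^{2}$)
$l{\left(K \right)} = \frac{5}{3} - \frac{K}{3}$ ($l{\left(K \right)} = 1 - \frac{\left(21 - 23\right) + K}{3} = 1 - \frac{-2 + K}{3} = 1 - \left(- \frac{2}{3} + \frac{K}{3}\right) = \frac{5}{3} - \frac{K}{3}$)
$J{\left(a,q \right)} = -2 - q \left(1 - 3 q\right)$ ($J{\left(a,q \right)} = -2 + q \left(1 + q \left(-3\right)\right) \left(-1\right) = -2 + q \left(1 - 3 q\right) \left(-1\right) = -2 - q \left(1 - 3 q\right)$)
$\sqrt{l{\left(-97 \right)} + J{\left(61,G{\left(0 \right)} \right)}} = \sqrt{\left(\frac{5}{3} - - \frac{97}{3}\right) - \left(6 - 48\right)} = \sqrt{\left(\frac{5}{3} + \frac{97}{3}\right) - -42} = \sqrt{34 - -42} = \sqrt{34 + 42} = \sqrt{76} = 2 \sqrt{19}$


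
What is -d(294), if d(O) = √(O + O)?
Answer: -14*√3 ≈ -24.249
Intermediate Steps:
d(O) = √2*√O (d(O) = √(2*O) = √2*√O)
-d(294) = -√2*√294 = -√2*7*√6 = -14*√3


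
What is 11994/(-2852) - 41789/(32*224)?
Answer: -51288805/5110784 ≈ -10.035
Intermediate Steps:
11994/(-2852) - 41789/(32*224) = 11994*(-1/2852) - 41789/7168 = -5997/1426 - 41789*1/7168 = -5997/1426 - 41789/7168 = -51288805/5110784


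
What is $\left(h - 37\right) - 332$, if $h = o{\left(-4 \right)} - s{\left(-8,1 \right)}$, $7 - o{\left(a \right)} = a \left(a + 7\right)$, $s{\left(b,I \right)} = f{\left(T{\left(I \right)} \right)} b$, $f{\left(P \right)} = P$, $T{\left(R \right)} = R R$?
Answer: $-342$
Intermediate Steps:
$T{\left(R \right)} = R^{2}$
$s{\left(b,I \right)} = b I^{2}$ ($s{\left(b,I \right)} = I^{2} b = b I^{2}$)
$o{\left(a \right)} = 7 - a \left(7 + a\right)$ ($o{\left(a \right)} = 7 - a \left(a + 7\right) = 7 - a \left(7 + a\right)$)
$h = 27$ ($h = \left(7 - \left(-4\right)^{2} - -28\right) - - 8 \cdot 1^{2} = \left(7 - 16 + 28\right) - \left(-8\right) 1 = \left(7 - 16 + 28\right) - -8 = 19 + 8 = 27$)
$\left(h - 37\right) - 332 = \left(27 - 37\right) - 332 = -10 - 332 = -342$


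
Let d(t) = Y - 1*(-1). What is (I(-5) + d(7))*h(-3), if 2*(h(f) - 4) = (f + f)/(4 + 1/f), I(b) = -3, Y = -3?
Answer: -175/11 ≈ -15.909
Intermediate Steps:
d(t) = -2 (d(t) = -3 - 1*(-1) = -3 + 1 = -2)
h(f) = 4 + f/(4 + 1/f) (h(f) = 4 + ((f + f)/(4 + 1/f))/2 = 4 + ((2*f)/(4 + 1/f))/2 = 4 + (2*f/(4 + 1/f))/2 = 4 + f/(4 + 1/f))
(I(-5) + d(7))*h(-3) = (-3 - 2)*((4 + (-3)**2 + 16*(-3))/(1 + 4*(-3))) = -5*(4 + 9 - 48)/(1 - 12) = -5*(-35)/(-11) = -(-5)*(-35)/11 = -5*35/11 = -175/11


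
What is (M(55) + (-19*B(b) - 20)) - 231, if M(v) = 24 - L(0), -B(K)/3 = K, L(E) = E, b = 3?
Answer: -56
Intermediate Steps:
B(K) = -3*K
M(v) = 24 (M(v) = 24 - 1*0 = 24 + 0 = 24)
(M(55) + (-19*B(b) - 20)) - 231 = (24 + (-(-57)*3 - 20)) - 231 = (24 + (-19*(-9) - 20)) - 231 = (24 + (171 - 20)) - 231 = (24 + 151) - 231 = 175 - 231 = -56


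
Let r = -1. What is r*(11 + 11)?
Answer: -22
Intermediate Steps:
r*(11 + 11) = -(11 + 11) = -1*22 = -22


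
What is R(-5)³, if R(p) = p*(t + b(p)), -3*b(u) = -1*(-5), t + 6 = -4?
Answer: 5359375/27 ≈ 1.9850e+5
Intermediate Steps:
t = -10 (t = -6 - 4 = -10)
b(u) = -5/3 (b(u) = -(-1)*(-5)/3 = -⅓*5 = -5/3)
R(p) = -35*p/3 (R(p) = p*(-10 - 5/3) = p*(-35/3) = -35*p/3)
R(-5)³ = (-35/3*(-5))³ = (175/3)³ = 5359375/27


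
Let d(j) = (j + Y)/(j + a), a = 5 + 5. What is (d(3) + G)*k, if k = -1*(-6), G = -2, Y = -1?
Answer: -144/13 ≈ -11.077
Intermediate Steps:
a = 10
k = 6
d(j) = (-1 + j)/(10 + j) (d(j) = (j - 1)/(j + 10) = (-1 + j)/(10 + j))
(d(3) + G)*k = ((-1 + 3)/(10 + 3) - 2)*6 = (2/13 - 2)*6 = -24/13*6 = -144/13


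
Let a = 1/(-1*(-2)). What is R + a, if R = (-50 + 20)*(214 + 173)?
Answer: -23219/2 ≈ -11610.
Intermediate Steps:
a = ½ (a = 1/2 = ½ ≈ 0.50000)
R = -11610 (R = -30*387 = -11610)
R + a = -11610 + ½ = -23219/2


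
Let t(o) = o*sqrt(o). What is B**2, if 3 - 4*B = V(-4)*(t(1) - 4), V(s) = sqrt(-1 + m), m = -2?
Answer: -9/8 + 9*I*sqrt(3)/8 ≈ -1.125 + 1.9486*I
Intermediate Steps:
t(o) = o**(3/2)
V(s) = I*sqrt(3) (V(s) = sqrt(-1 - 2) = sqrt(-3) = I*sqrt(3))
B = 3/4 + 3*I*sqrt(3)/4 (B = 3/4 - I*sqrt(3)*(1**(3/2) - 4)/4 = 3/4 - I*sqrt(3)*(1 - 4)/4 = 3/4 - I*sqrt(3)*(-3)/4 = 3/4 - (-3)*I*sqrt(3)/4 = 3/4 + 3*I*sqrt(3)/4 ≈ 0.75 + 1.299*I)
B**2 = (3/4 + 3*I*sqrt(3)/4)**2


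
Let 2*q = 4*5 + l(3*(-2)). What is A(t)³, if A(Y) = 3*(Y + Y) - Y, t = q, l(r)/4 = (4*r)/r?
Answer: 729000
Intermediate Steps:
l(r) = 16 (l(r) = 4*((4*r)/r) = 4*4 = 16)
q = 18 (q = (4*5 + 16)/2 = (20 + 16)/2 = (½)*36 = 18)
t = 18
A(Y) = 5*Y (A(Y) = 3*(2*Y) - Y = 6*Y - Y = 5*Y)
A(t)³ = (5*18)³ = 90³ = 729000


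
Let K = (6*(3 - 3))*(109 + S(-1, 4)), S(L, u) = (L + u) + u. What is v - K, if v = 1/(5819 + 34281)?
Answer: 1/40100 ≈ 2.4938e-5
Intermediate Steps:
S(L, u) = L + 2*u
v = 1/40100 ≈ 2.4938e-5
K = 0 (K = (6*(3 - 3))*(109 + (-1 + 2*4)) = (6*0)*(109 + (-1 + 8)) = 0*(109 + 7) = 0*116 = 0)
v - K = 1/40100 - 1*0 = 1/40100 + 0 = 1/40100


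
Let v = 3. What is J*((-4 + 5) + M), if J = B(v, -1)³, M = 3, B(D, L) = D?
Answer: 108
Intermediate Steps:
J = 27 (J = 3³ = 27)
J*((-4 + 5) + M) = 27*((-4 + 5) + 3) = 27*(1 + 3) = 27*4 = 108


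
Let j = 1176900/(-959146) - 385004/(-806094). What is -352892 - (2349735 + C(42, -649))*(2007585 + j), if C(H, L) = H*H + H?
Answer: -304169406376848282905441/64430152977 ≈ -4.7209e+12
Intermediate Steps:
C(H, L) = H + H**2 (C(H, L) = H**2 + H = H + H**2)
j = -144854245504/193290458931 (j = 1176900*(-1/959146) - 385004*(-1/806094) = -588450/479573 + 192502/403047 = -144854245504/193290458931 ≈ -0.74941)
-352892 - (2349735 + C(42, -649))*(2007585 + j) = -352892 - (2349735 + 42*(1 + 42))*(2007585 - 144854245504/193290458931) = -352892 - (2349735 + 42*43)*388046881138746131/193290458931 = -352892 - (2349735 + 1806)*388046881138746131/193290458931 = -352892 - 2351541*388046881138746131/193290458931 = -352892 - 1*304169383639962738545957/64430152977 = -352892 - 304169383639962738545957/64430152977 = -304169406376848282905441/64430152977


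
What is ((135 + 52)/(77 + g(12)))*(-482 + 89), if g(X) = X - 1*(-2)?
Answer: -73491/91 ≈ -807.59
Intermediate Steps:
g(X) = 2 + X (g(X) = X + 2 = 2 + X)
((135 + 52)/(77 + g(12)))*(-482 + 89) = ((135 + 52)/(77 + (2 + 12)))*(-482 + 89) = (187/(77 + 14))*(-393) = (187/91)*(-393) = -73491/91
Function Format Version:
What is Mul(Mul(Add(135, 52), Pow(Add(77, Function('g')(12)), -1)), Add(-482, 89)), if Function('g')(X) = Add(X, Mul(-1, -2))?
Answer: Rational(-73491, 91) ≈ -807.59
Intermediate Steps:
Function('g')(X) = Add(2, X) (Function('g')(X) = Add(X, 2) = Add(2, X))
Mul(Mul(Add(135, 52), Pow(Add(77, Function('g')(12)), -1)), Add(-482, 89)) = Mul(Mul(Add(135, 52), Pow(Add(77, Add(2, 12)), -1)), Add(-482, 89)) = Mul(Mul(187, Pow(Add(77, 14), -1)), -393) = Mul(Mul(187, Pow(91, -1)), -393) = Mul(Mul(187, Rational(1, 91)), -393) = Mul(Rational(187, 91), -393) = Rational(-73491, 91)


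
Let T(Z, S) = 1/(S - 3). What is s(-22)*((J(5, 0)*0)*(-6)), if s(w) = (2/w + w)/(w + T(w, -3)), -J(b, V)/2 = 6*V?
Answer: 0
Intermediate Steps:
T(Z, S) = 1/(-3 + S)
J(b, V) = -12*V
s(w) = (w + 2/w)/(-⅙ + w) (s(w) = (2/w + w)/(w + 1/(-3 - 3)) = (w + 2/w)/(w + 1/(-6)) = (w + 2/w)/(w - ⅙) = (w + 2/w)/(-⅙ + w))
s(-22)*((J(5, 0)*0)*(-6)) = (6*(2 + (-22)²)/(-22*(-1 + 6*(-22))))*((-12*0*0)*(-6)) = (6*(-1/22)*(2 + 484)/(-1 - 132))*((0*0)*(-6)) = (6*(-1/22)*486/(-133))*(0*(-6)) = (6*(-1/22)*(-1/133)*486)*0 = (1458/1463)*0 = 0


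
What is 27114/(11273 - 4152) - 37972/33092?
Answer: 156714469/58912033 ≈ 2.6601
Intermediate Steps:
27114/(11273 - 4152) - 37972/33092 = 27114/7121 - 37972*1/33092 = 27114*(1/7121) - 9493/8273 = 27114/7121 - 9493/8273 = 156714469/58912033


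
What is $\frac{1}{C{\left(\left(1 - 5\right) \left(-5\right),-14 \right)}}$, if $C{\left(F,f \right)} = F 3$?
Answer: $\frac{1}{60} \approx 0.016667$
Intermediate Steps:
$C{\left(F,f \right)} = 3 F$
$\frac{1}{C{\left(\left(1 - 5\right) \left(-5\right),-14 \right)}} = \frac{1}{3 \left(1 - 5\right) \left(-5\right)} = \frac{1}{3 \left(\left(-4\right) \left(-5\right)\right)} = \frac{1}{3 \cdot 20} = \frac{1}{60}$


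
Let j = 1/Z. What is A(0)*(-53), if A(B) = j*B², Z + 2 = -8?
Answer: 0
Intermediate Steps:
Z = -10 (Z = -2 - 8 = -10)
j = -⅒ (j = 1/(-10) = -⅒ ≈ -0.10000)
A(B) = -B²/10
A(0)*(-53) = -⅒*0²*(-53) = -⅒*0*(-53) = 0*(-53) = 0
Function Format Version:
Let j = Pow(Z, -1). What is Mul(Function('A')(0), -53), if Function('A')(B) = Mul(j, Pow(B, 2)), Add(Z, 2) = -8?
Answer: 0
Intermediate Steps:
Z = -10 (Z = Add(-2, -8) = -10)
j = Rational(-1, 10) (j = Pow(-10, -1) = Rational(-1, 10) ≈ -0.10000)
Function('A')(B) = Mul(Rational(-1, 10), Pow(B, 2))
Mul(Function('A')(0), -53) = Mul(Mul(Rational(-1, 10), Pow(0, 2)), -53) = Mul(Mul(Rational(-1, 10), 0), -53) = Mul(0, -53) = 0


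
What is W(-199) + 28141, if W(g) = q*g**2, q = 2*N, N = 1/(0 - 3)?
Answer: 5221/3 ≈ 1740.3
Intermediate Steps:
N = -1/3 (N = 1/(-3) = -1/3 ≈ -0.33333)
q = -2/3 (q = 2*(-1/3) = -2/3 ≈ -0.66667)
W(g) = -2*g**2/3
W(-199) + 28141 = -2/3*(-199)**2 + 28141 = -2/3*39601 + 28141 = -79202/3 + 28141 = 5221/3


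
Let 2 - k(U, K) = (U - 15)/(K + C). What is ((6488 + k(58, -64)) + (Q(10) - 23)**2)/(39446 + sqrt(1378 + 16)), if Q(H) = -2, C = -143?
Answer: 2234537008/12388038579 - 56648*sqrt(1394)/12388038579 ≈ 0.18021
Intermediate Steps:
k(U, K) = 2 - (-15 + U)/(-143 + K) (k(U, K) = 2 - (U - 15)/(K - 143) = 2 - (-15 + U)/(-143 + K))
((6488 + k(58, -64)) + (Q(10) - 23)**2)/(39446 + sqrt(1378 + 16)) = ((6488 + (-271 - 1*58 + 2*(-64))/(-143 - 64)) + (-2 - 23)**2)/(39446 + sqrt(1378 + 16)) = ((6488 + (-271 - 58 - 128)/(-207)) + (-25)**2)/(39446 + sqrt(1394)) = ((6488 - 1/207*(-457)) + 625)/(39446 + sqrt(1394)) = ((6488 + 457/207) + 625)/(39446 + sqrt(1394)) = (1343473/207 + 625)/(39446 + sqrt(1394)) = 1472848/(207*(39446 + sqrt(1394)))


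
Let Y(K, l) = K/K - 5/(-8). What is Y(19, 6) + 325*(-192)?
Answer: -499187/8 ≈ -62398.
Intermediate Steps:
Y(K, l) = 13/8 (Y(K, l) = 1 - 5*(-1/8) = 1 + 5/8 = 13/8)
Y(19, 6) + 325*(-192) = 13/8 + 325*(-192) = 13/8 - 62400 = -499187/8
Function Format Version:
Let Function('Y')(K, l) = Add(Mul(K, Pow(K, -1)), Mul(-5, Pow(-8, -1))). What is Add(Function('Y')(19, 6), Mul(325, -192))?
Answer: Rational(-499187, 8) ≈ -62398.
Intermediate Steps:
Function('Y')(K, l) = Rational(13, 8) (Function('Y')(K, l) = Add(1, Mul(-5, Rational(-1, 8))) = Add(1, Rational(5, 8)) = Rational(13, 8))
Add(Function('Y')(19, 6), Mul(325, -192)) = Add(Rational(13, 8), Mul(325, -192)) = Add(Rational(13, 8), -62400) = Rational(-499187, 8)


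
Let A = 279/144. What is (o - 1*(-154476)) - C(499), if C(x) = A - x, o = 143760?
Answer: 4779729/16 ≈ 2.9873e+5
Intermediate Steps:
A = 31/16 (A = 279*(1/144) = 31/16 ≈ 1.9375)
C(x) = 31/16 - x
(o - 1*(-154476)) - C(499) = (143760 - 1*(-154476)) - (31/16 - 1*499) = (143760 + 154476) - (31/16 - 499) = 298236 - 1*(-7953/16) = 298236 + 7953/16 = 4779729/16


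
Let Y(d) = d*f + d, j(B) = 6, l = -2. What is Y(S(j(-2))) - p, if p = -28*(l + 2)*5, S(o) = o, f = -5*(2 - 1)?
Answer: -24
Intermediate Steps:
f = -5 (f = -5*1 = -5)
Y(d) = -4*d (Y(d) = d*(-5) + d = -5*d + d = -4*d)
p = 0 (p = -28*(-2 + 2)*5 = -0*5 = -28*0 = 0)
Y(S(j(-2))) - p = -4*6 - 1*0 = -24 + 0 = -24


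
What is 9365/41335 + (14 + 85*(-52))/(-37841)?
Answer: 107300595/312831547 ≈ 0.34300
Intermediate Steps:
9365/41335 + (14 + 85*(-52))/(-37841) = 9365*(1/41335) + (14 - 4420)*(-1/37841) = 1873/8267 - 4406*(-1/37841) = 1873/8267 + 4406/37841 = 107300595/312831547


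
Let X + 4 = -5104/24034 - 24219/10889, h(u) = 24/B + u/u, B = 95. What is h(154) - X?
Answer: 95584406232/12431045735 ≈ 7.6892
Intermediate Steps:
h(u) = 119/95 (h(u) = 24/95 + u/u = 24*(1/95) + 1 = 24/95 + 1 = 119/95)
X = -842240903/130853113 (X = -4 + (-5104/24034 - 24219/10889) = -4 + (-5104*1/24034 - 24219*1/10889) = -4 + (-2552/12017 - 24219/10889) = -4 - 318828451/130853113 = -842240903/130853113 ≈ -6.4365)
h(154) - X = 119/95 - 1*(-842240903/130853113) = 119/95 + 842240903/130853113 = 95584406232/12431045735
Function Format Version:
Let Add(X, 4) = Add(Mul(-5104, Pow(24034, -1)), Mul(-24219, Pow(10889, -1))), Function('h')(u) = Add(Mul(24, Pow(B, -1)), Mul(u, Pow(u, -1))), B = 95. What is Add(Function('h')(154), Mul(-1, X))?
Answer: Rational(95584406232, 12431045735) ≈ 7.6892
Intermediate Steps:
Function('h')(u) = Rational(119, 95) (Function('h')(u) = Add(Mul(24, Pow(95, -1)), Mul(u, Pow(u, -1))) = Add(Mul(24, Rational(1, 95)), 1) = Add(Rational(24, 95), 1) = Rational(119, 95))
X = Rational(-842240903, 130853113) (X = Add(-4, Add(Mul(-5104, Pow(24034, -1)), Mul(-24219, Pow(10889, -1)))) = Add(-4, Add(Mul(-5104, Rational(1, 24034)), Mul(-24219, Rational(1, 10889)))) = Add(-4, Add(Rational(-2552, 12017), Rational(-24219, 10889))) = Add(-4, Rational(-318828451, 130853113)) = Rational(-842240903, 130853113) ≈ -6.4365)
Add(Function('h')(154), Mul(-1, X)) = Add(Rational(119, 95), Mul(-1, Rational(-842240903, 130853113))) = Add(Rational(119, 95), Rational(842240903, 130853113)) = Rational(95584406232, 12431045735)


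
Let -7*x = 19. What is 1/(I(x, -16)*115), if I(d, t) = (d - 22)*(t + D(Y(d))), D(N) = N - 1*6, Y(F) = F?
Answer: 49/3441835 ≈ 1.4237e-5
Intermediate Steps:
D(N) = -6 + N (D(N) = N - 6 = -6 + N)
x = -19/7 (x = -⅐*19 = -19/7 ≈ -2.7143)
I(d, t) = (-22 + d)*(-6 + d + t) (I(d, t) = (d - 22)*(t + (-6 + d)) = (-22 + d)*(-6 + d + t))
1/(I(x, -16)*115) = 1/((132 + (-19/7)² - 28*(-19/7) - 22*(-16) - 19/7*(-16))*115) = 1/((132 + 361/49 + 76 + 352 + 304/7)*115) = 1/((29929/49)*115) = 1/(3441835/49) = 49/3441835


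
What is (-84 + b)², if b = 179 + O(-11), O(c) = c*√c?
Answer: 7694 - 2090*I*√11 ≈ 7694.0 - 6931.7*I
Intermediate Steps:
O(c) = c^(3/2)
b = 179 - 11*I*√11 (b = 179 + (-11)^(3/2) = 179 - 11*I*√11 ≈ 179.0 - 36.483*I)
(-84 + b)² = (-84 + (179 - 11*I*√11))² = (95 - 11*I*√11)²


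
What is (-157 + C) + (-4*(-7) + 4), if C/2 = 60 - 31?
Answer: -67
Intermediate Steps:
C = 58 (C = 2*(60 - 31) = 2*29 = 58)
(-157 + C) + (-4*(-7) + 4) = (-157 + 58) + (-4*(-7) + 4) = -99 + (28 + 4) = -99 + 32 = -67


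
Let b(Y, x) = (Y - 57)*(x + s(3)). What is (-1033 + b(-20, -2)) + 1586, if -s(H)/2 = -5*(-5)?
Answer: 4557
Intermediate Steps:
s(H) = -50 (s(H) = -(-10)*(-5) = -2*25 = -50)
b(Y, x) = (-57 + Y)*(-50 + x) (b(Y, x) = (Y - 57)*(x - 50) = (-57 + Y)*(-50 + x))
(-1033 + b(-20, -2)) + 1586 = (-1033 + (2850 - 57*(-2) - 50*(-20) - 20*(-2))) + 1586 = (-1033 + (2850 + 114 + 1000 + 40)) + 1586 = (-1033 + 4004) + 1586 = 2971 + 1586 = 4557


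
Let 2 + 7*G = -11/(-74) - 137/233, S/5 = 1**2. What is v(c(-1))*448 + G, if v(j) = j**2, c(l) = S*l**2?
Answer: 1351730741/120694 ≈ 11200.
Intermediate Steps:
S = 5 (S = 5*1**2 = 5*1 = 5)
G = -42059/120694 (G = -2/7 + (-11/(-74) - 137/233)/7 = -2/7 + (-11*(-1/74) - 137*1/233)/7 = -2/7 + (11/74 - 137/233)/7 = -2/7 + (1/7)*(-7575/17242) = -2/7 - 7575/120694 = -42059/120694 ≈ -0.34848)
c(l) = 5*l**2
v(c(-1))*448 + G = (5*(-1)**2)**2*448 - 42059/120694 = (5*1)**2*448 - 42059/120694 = 5**2*448 - 42059/120694 = 25*448 - 42059/120694 = 11200 - 42059/120694 = 1351730741/120694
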